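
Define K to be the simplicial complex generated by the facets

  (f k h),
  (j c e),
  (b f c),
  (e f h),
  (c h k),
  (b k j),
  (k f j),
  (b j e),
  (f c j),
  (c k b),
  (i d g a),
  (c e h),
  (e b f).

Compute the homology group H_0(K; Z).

H_0 = Z^2.

Fix the vertex order a < b < c < d < e < f < g < h < i < j < k and write every simplex with vertices in increasing order. Then dim K = 3 and the simplices of K are:

  0-simplices (11): a, b, c, d, e, f, g, h, i, j, k
  1-simplices (24): ad, ag, ai, bc, be, bf, bj, bk, ce, cf, ch, cj, ck, dg, di, ef, eh, ej, fh, fj, fk, gi, hk, jk
  2-simplices (16): adg, adi, agi, bcf, bck, bef, bej, bjk, ceh, cej, cfj, chk, dgi, efh, fhk, fjk
  3-simplices (1): adgi

giving chain groups C_0 ≅ Z^11, C_1 ≅ Z^24, C_2 ≅ Z^16, C_3 ≅ Z^1.

∂_1: C_1 → C_0 maps an edge to its endpoints' difference, ∂[p,q] = q − p. For instance
  ∂ej = j − e.
As a 11×24 matrix over Z this has rank 9, with invariant factors (1,1,1,1,1,1,1,1,1).

∂_2: C_2 → C_1 acts by ∂[p,q,r] = [q,r] − [p,r] + [p,q]. For instance
  ∂cej = ej − cj + ce,
  ∂ceh = eh − ch + ce.
The resulting 24×16 matrix has rank 15, and its Smith normal form has invariant factors (1,1,1,1,1,1,1,1,1,1,1,1,1,1,2).

The boundary map ∂_3: C_3 → C_2 sends each 3-simplex σ to the alternating sum Σ_i (−1)^i (σ with its i-th vertex removed). For instance
  ∂adgi = dgi − agi + adi − adg.
As a 16×1 matrix over Z this has rank 1, with invariant factors (1).

Computing H_k = (kernel of ∂_k) / (image of ∂_{k+1}):

  H_0: rank C_0 − rank ∂_1 = 11 − 9 = 2, and the invariant factors of ∂_1 are all 1, so H_0 ≅ Z^2.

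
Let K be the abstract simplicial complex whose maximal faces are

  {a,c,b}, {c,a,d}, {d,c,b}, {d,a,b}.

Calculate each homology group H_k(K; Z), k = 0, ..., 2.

H_0 = Z,  H_1 = 0,  H_2 = Z.

Fix the vertex order a < b < c < d and write every simplex with vertices in increasing order. Then dim K = 2 and the simplices of K are:

  0-simplices (4): a, b, c, d
  1-simplices (6): ab, ac, ad, bc, bd, cd
  2-simplices (4): abc, abd, acd, bcd

Hence C_0 ≅ Z^4, C_1 ≅ Z^6, C_2 ≅ Z^4.

Boundary ∂_1: C_1 → C_0 sends each edge [p,q] (with p < q) to q − p.
This gives a 4×6 integer matrix of rank 3; reducing to Smith normal form yields diagonal entries (1,1,1).

Boundary ∂_2: C_2 → C_1 maps a triangle to the signed sum of its edges. For instance
  ∂abd = bd − ad + ab,
  ∂acd = cd − ad + ac.
The resulting 6×4 matrix has rank 3, and its Smith normal form has invariant factors (1,1,1).

Computing H_k = (kernel of ∂_k) / (image of ∂_{k+1}):

  H_0: rank C_0 − rank ∂_1 = 4 − 3 = 1, and the invariant factors of ∂_1 are all 1, so H_0 = Z.
  H_1: rank ker ∂_1 − rank ∂_2 = (6 − 3) − 3 = 0, and the invariant factors of ∂_2 are all 1, so H_1 = 0.
  H_2: rank ker ∂_2 − rank ∂_3 = (4 − 3) − 0 = 1, and there is no ∂_3, so H_2 = Z.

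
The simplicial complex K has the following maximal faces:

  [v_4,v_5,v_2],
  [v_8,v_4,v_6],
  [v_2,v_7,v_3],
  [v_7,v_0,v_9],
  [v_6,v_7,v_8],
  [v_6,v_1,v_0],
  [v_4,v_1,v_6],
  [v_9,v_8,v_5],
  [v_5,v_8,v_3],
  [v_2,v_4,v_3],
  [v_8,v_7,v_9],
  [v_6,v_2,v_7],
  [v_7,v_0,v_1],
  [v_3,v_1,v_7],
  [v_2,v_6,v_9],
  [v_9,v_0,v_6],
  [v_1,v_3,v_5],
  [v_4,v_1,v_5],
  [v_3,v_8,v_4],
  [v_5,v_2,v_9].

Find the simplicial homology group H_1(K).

H_1 ≅ Z ⊕ Z/2Z.

Take the total order v_0 < v_1 < v_2 < v_3 < v_4 < v_5 < v_6 < v_7 < v_8 < v_9 on the vertex set. Then K (dimension 2) consists of the simplices:

  0-simplices (10): [v_0], [v_1], [v_2], [v_3], [v_4], [v_5], [v_6], [v_7], [v_8], [v_9]
  1-simplices (30): (30 of them)
  2-simplices (20): (20 of them)

giving chain groups C_0 ≅ Z^10, C_1 ≅ Z^30, C_2 ≅ Z^20.

Boundary ∂_1: C_1 → C_0 sends each edge [p,q] (with p < q) to q − p. For instance
  ∂[v_2,v_4] = [v_4] − [v_2].
As a 10×30 matrix over Z this has rank 9, with invariant factors (1,1,1,1,1,1,1,1,1).

Boundary ∂_2: C_2 → C_1 acts by ∂[p,q,r] = [q,r] − [p,r] + [p,q]. For instance
  ∂[v_6,v_7,v_8] = [v_7,v_8] − [v_6,v_8] + [v_6,v_7],
  ∂[v_2,v_6,v_7] = [v_6,v_7] − [v_2,v_7] + [v_2,v_6].
The resulting 30×20 matrix has rank 20, and its Smith normal form has invariant factors (1,1,1,1,1,1,1,1,1,1,1,1,1,1,1,1,1,1,1,2).

Computing H_k = (kernel of ∂_k) / (image of ∂_{k+1}):

  H_1: rank ker ∂_1 − rank ∂_2 = (30 − 9) − 20 = 1, and ∂_2 has invariant factor 2 > 1, so H_1 ≅ Z ⊕ Z/2Z.

(K is a triangulation of the Klein bottle.)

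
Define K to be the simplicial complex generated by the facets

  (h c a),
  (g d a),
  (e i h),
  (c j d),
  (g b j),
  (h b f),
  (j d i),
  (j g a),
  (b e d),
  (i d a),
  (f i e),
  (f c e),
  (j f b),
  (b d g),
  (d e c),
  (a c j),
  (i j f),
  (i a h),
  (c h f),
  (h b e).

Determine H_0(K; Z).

H_0 ≅ Z.

K has 10 vertices, 30 edges, 20 triangles.
rank ∂_0 = 0, rank ∂_1 = 9 ⇒ b_0 = 10 − 0 − 9 = 1; all invariant factors of ∂_1 are 1 so no torsion. So H_0 ≅ Z.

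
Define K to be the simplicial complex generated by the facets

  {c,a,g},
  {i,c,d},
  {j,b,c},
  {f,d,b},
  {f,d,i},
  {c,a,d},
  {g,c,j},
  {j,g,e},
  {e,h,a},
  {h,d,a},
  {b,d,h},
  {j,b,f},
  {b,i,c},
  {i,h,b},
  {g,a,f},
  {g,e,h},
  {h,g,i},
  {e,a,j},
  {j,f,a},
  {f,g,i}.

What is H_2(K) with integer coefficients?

H_2 = 0.

Order the vertices as a < b < c < d < e < f < g < h < i < j. Listing each simplex with vertices in this order, K has dimension 2 with simplices:

  0-simplices (10): a, b, c, d, e, f, g, h, i, j
  1-simplices (30): ac, ad, ae, af, ag, ah, aj, bc, bd, bf, bh, bi, bj, cd, cg, ci, cj, df, dh, di, eg, eh, ej, fg, fi, fj, gh, gi, gj, hi
  2-simplices (20): acd, acg, adh, aeh, aej, afg, afj, bci, bcj, bdf, bdh, bfj, bhi, cdi, cgj, dfi, egh, egj, fgi, ghi

so the chain groups are C_0 ≅ Z^10, C_1 ≅ Z^30, C_2 ≅ Z^20.

Boundary ∂_1: C_1 → C_0 is given by ∂[p,q] = [q] − [p]. For instance
  ∂bf = f − b.
The resulting 10×30 matrix has rank 9, and its Smith normal form has invariant factors (1,1,1,1,1,1,1,1,1).

Boundary ∂_2: C_2 → C_1 maps a triangle to the signed sum of its edges. For instance
  ∂bhi = hi − bi + bh,
  ∂aej = ej − aj + ae.
As a 30×20 matrix over Z this has rank 20, with invariant factors (1,1,1,1,1,1,1,1,1,1,1,1,1,1,1,1,1,1,1,2).

Now H_k = ker ∂_k / im ∂_{k+1}, so:

  H_2: rank ker ∂_2 − rank ∂_3 = (20 − 20) − 0 = 0, and there is no ∂_3, so H_2 = 0.

(K is a triangulation of the Klein bottle.)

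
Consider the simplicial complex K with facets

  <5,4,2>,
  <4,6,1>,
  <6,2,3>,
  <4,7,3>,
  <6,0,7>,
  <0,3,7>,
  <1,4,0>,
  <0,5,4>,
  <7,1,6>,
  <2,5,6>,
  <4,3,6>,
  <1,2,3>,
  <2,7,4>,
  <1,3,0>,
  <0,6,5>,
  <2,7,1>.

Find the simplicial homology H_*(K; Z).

We work with the vertex ordering 0 < 1 < 2 < 3 < 4 < 5 < 6 < 7. The simplices of K, each written with vertices in increasing order, are:

  0-simplices (8): [0], [1], [2], [3], [4], [5], [6], [7]
  1-simplices (24): (24 of them)
  2-simplices (16): [0,1,3], [0,1,4], [0,3,7], [0,4,5], [0,5,6], [0,6,7], [1,2,3], [1,2,7], [1,4,6], [1,6,7], [2,3,6], [2,4,5], [2,4,7], [2,5,6], [3,4,6], [3,4,7]

so the chain groups are C_0 ≅ Z^8, C_1 ≅ Z^24, C_2 ≅ Z^16.

∂_1: C_1 → C_0 sends each edge [p,q] (with p < q) to q − p.
As a 8×24 matrix over Z this has rank 7, with invariant factors (1,1,1,1,1,1,1).

The boundary map ∂_2: C_2 → C_1 acts by ∂[p,q,r] = [q,r] − [p,r] + [p,q]. For instance
  ∂[0,1,4] = [1,4] − [0,4] + [0,1],
  ∂[0,6,7] = [6,7] − [0,7] + [0,6].
As a 24×16 matrix over Z this has rank 15, with invariant factors (1,1,1,1,1,1,1,1,1,1,1,1,1,1,1).

Now H_k = ker ∂_k / im ∂_{k+1}, so:

  H_0: rank C_0 − rank ∂_1 = 8 − 7 = 1, and the invariant factors of ∂_1 are all 1, so H_0 ≅ Z.
  H_1: rank ker ∂_1 − rank ∂_2 = (24 − 7) − 15 = 2, and the invariant factors of ∂_2 are all 1, so H_1 ≅ Z^2.
  H_2: rank ker ∂_2 − rank ∂_3 = (16 − 15) − 0 = 1, and there is no ∂_3, so H_2 ≅ Z.

(K is a triangulation of the torus T^2.)

H_0 ≅ Z,  H_1 ≅ Z^2,  H_2 ≅ Z.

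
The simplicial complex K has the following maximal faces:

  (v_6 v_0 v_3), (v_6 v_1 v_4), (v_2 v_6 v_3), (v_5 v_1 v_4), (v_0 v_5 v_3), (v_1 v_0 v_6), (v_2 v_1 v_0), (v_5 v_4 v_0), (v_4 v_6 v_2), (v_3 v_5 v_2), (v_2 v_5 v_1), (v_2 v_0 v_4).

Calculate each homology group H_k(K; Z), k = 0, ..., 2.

H_0 = Z,  H_1 = Z/2Z,  H_2 = 0.

Fix the vertex order v_0 < v_1 < v_2 < v_3 < v_4 < v_5 < v_6 and write every simplex with vertices in increasing order. Then dim K = 2 and the simplices of K are:

  0-simplices (7): [v_0], [v_1], [v_2], [v_3], [v_4], [v_5], [v_6]
  1-simplices (18): (18 of them)
  2-simplices (12): (12 of them)

so the chain groups are C_0 ≅ Z^7, C_1 ≅ Z^18, C_2 ≅ Z^12.

Boundary ∂_1: C_1 → C_0 is given by ∂[p,q] = [q] − [p]. For instance
  ∂[v_0,v_6] = [v_6] − [v_0].
As a 7×18 matrix over Z this has rank 6, with invariant factors (1,1,1,1,1,1).

∂_2: C_2 → C_1 maps a triangle to the signed sum of its edges. For instance
  ∂[v_1,v_4,v_6] = [v_4,v_6] − [v_1,v_6] + [v_1,v_4],
  ∂[v_0,v_2,v_4] = [v_2,v_4] − [v_0,v_4] + [v_0,v_2].
This gives a 18×12 integer matrix of rank 12; reducing to Smith normal form yields diagonal entries (1,1,1,1,1,1,1,1,1,1,1,2).

Computing H_k = (kernel of ∂_k) / (image of ∂_{k+1}):

  H_0: rank C_0 − rank ∂_1 = 7 − 6 = 1, and the invariant factors of ∂_1 are all 1, so H_0 = Z.
  H_1: rank ker ∂_1 − rank ∂_2 = (18 − 6) − 12 = 0, and ∂_2 has invariant factor 2 > 1, so H_1 = Z/2Z.
  H_2: rank ker ∂_2 − rank ∂_3 = (12 − 12) − 0 = 0, and there is no ∂_3, so H_2 = 0.

(K is a triangulation of the real projective plane RP^2.)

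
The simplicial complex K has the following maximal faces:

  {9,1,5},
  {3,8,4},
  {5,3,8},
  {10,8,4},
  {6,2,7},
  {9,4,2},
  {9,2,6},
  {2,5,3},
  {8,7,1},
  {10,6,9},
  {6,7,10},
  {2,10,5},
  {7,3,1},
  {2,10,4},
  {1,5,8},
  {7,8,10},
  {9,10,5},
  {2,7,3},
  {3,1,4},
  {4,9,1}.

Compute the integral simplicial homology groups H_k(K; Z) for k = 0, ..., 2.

Take the total order 1 < 2 < 3 < 4 < 5 < 6 < 7 < 8 < 9 < 10 on the vertex set. Then K (dimension 2) consists of the simplices:

  0-simplices (10): [1], [2], [3], [4], [5], [6], [7], [8], [9], [10]
  1-simplices (30): (30 of them)
  2-simplices (20): (20 of them)

so the chain groups are C_0 ≅ Z^10, C_1 ≅ Z^30, C_2 ≅ Z^20.

∂_1: C_1 → C_0 is given by ∂[p,q] = [q] − [p].
This gives a 10×30 integer matrix of rank 9; reducing to Smith normal form yields diagonal entries (1,1,1,1,1,1,1,1,1).

The boundary map ∂_2: C_2 → C_1 acts by ∂[p,q,r] = [q,r] − [p,r] + [p,q]. For instance
  ∂[2,6,7] = [6,7] − [2,7] + [2,6],
  ∂[5,9,10] = [9,10] − [5,10] + [5,9].
As a 30×20 matrix over Z this has rank 20, with invariant factors (1,1,1,1,1,1,1,1,1,1,1,1,1,1,1,1,1,1,1,2).

Reading off H_k = ker ∂_k / im ∂_{k+1}:

  H_0: rank C_0 − rank ∂_1 = 10 − 9 = 1, and the invariant factors of ∂_1 are all 1, so H_0 ≅ Z.
  H_1: rank ker ∂_1 − rank ∂_2 = (30 − 9) − 20 = 1, and ∂_2 has invariant factor 2 > 1, so H_1 ≅ Z × Z/2.
  H_2: rank ker ∂_2 − rank ∂_3 = (20 − 20) − 0 = 0, and there is no ∂_3, so H_2 ≅ 0.

H_0 ≅ Z,  H_1 ≅ Z × Z/2,  H_2 = 0.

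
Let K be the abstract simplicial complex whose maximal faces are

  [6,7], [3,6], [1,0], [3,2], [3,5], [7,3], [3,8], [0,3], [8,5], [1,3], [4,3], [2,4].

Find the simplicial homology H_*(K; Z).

H_0 ≅ Z,  H_1 ≅ Z^4.

Fix the vertex order 0 < 1 < 2 < 3 < 4 < 5 < 6 < 7 < 8 and write every simplex with vertices in increasing order. Then dim K = 1 and the simplices of K are:

  0-simplices (9): [0], [1], [2], [3], [4], [5], [6], [7], [8]
  1-simplices (12): [0,1], [0,3], [1,3], [2,3], [2,4], [3,4], [3,5], [3,6], [3,7], [3,8], [5,8], [6,7]

Hence C_0 ≅ Z^9, C_1 ≅ Z^12.

The boundary map ∂_1: C_1 → C_0 maps an edge to its endpoints' difference, ∂[p,q] = q − p.
The resulting 9×12 matrix has rank 8, and its Smith normal form has invariant factors (1,1,1,1,1,1,1,1).

Now H_k = ker ∂_k / im ∂_{k+1}, so:

  H_0: rank C_0 − rank ∂_1 = 9 − 8 = 1, and the invariant factors of ∂_1 are all 1, so H_0 = Z.
  H_1: rank ker ∂_1 − rank ∂_2 = (12 − 8) − 0 = 4, and there is no ∂_2, so H_1 = Z^4.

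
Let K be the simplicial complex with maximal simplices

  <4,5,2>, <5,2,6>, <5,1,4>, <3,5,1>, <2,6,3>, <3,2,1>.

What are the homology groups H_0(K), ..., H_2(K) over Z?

H_0 = Z,  H_1 = Z,  H_2 = 0.

We work with the vertex ordering 1 < 2 < 3 < 4 < 5 < 6. The simplices of K, each written with vertices in increasing order, are:

  0-simplices (6): [1], [2], [3], [4], [5], [6]
  1-simplices (12): [1,2], [1,3], [1,4], [1,5], [2,3], [2,4], [2,5], [2,6], [3,5], [3,6], [4,5], [5,6]
  2-simplices (6): [1,2,3], [1,3,5], [1,4,5], [2,3,6], [2,4,5], [2,5,6]

Hence C_0 ≅ Z^6, C_1 ≅ Z^12, C_2 ≅ Z^6.

∂_1: C_1 → C_0 sends each edge [p,q] (with p < q) to q − p. For instance
  ∂[1,2] = [2] − [1].
The resulting 6×12 matrix has rank 5, and its Smith normal form has invariant factors (1,1,1,1,1).

∂_2: C_2 → C_1 acts by ∂[p,q,r] = [q,r] − [p,r] + [p,q]. For instance
  ∂[2,5,6] = [5,6] − [2,6] + [2,5],
  ∂[2,4,5] = [4,5] − [2,5] + [2,4].
The resulting 12×6 matrix has rank 6, and its Smith normal form has invariant factors (1,1,1,1,1,1).

From H_k ≅ ker(∂_k) / im(∂_{k+1}) we obtain:

  H_0: rank C_0 − rank ∂_1 = 6 − 5 = 1, and the invariant factors of ∂_1 are all 1, so H_0 = Z.
  H_1: rank ker ∂_1 − rank ∂_2 = (12 − 5) − 6 = 1, and the invariant factors of ∂_2 are all 1, so H_1 = Z.
  H_2: rank ker ∂_2 − rank ∂_3 = (6 − 6) − 0 = 0, and there is no ∂_3, so H_2 = 0.

(K is a triangulation of the cylinder S^1 x I.)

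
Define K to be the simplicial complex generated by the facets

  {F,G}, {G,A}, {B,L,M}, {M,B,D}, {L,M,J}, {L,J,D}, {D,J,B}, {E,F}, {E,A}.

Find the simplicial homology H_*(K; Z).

H_0 ≅ Z^2,  H_1 ≅ Z^2,  H_2 = 0.

K has 9 vertices, 14 edges, 5 triangles.
rank ∂_0 = 0, rank ∂_1 = 7 ⇒ b_0 = 9 − 0 − 7 = 2; all invariant factors of ∂_1 are 1 so no torsion. So H_0 ≅ Z^2.
rank ∂_1 = 7, rank ∂_2 = 5 ⇒ b_1 = 14 − 7 − 5 = 2; all invariant factors of ∂_2 are 1 so no torsion. So H_1 ≅ Z^2.
rank ∂_2 = 5, rank ∂_3 = 0 ⇒ b_2 = 5 − 5 − 0 = 0. So H_2 ≅ 0.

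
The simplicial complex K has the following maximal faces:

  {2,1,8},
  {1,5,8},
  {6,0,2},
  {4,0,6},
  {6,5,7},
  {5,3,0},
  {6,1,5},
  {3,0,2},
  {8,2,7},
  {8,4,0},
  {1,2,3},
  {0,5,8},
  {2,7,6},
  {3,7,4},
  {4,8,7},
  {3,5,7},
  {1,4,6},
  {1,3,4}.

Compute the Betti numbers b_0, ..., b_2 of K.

b_0 = 1, b_1 = 2, b_2 = 1.

Fix the vertex order 0 < 1 < 2 < 3 < 4 < 5 < 6 < 7 < 8 and write every simplex with vertices in increasing order. Then dim K = 2 and the simplices of K are:

  0-simplices (9): [0], [1], [2], [3], [4], [5], [6], [7], [8]
  1-simplices (27): (27 of them)
  2-simplices (18): [0,2,3], [0,2,6], [0,3,5], [0,4,6], [0,4,8], [0,5,8], [1,2,3], [1,2,8], [1,3,4], [1,4,6], [1,5,6], [1,5,8], [2,6,7], [2,7,8], [3,4,7], [3,5,7], [4,7,8], [5,6,7]

Hence C_0 ≅ Z^9, C_1 ≅ Z^27, C_2 ≅ Z^18.

The boundary map ∂_1: C_1 → C_0 maps an edge to its endpoints' difference, ∂[p,q] = q − p. For instance
  ∂[2,8] = [8] − [2].
As a 9×27 matrix over Z this has rank 8, with invariant factors (1,1,1,1,1,1,1,1).

The boundary map ∂_2: C_2 → C_1 maps a triangle to the signed sum of its edges. For instance
  ∂[1,5,6] = [5,6] − [1,6] + [1,5],
  ∂[0,4,8] = [4,8] − [0,8] + [0,4].
As a 27×18 matrix over Z this has rank 17, with invariant factors (1,1,1,1,1,1,1,1,1,1,1,1,1,1,1,1,1).

Now H_k = ker ∂_k / im ∂_{k+1}, so:

  H_0: rank C_0 − rank ∂_1 = 9 − 8 = 1, and the invariant factors of ∂_1 are all 1, so H_0 ≅ Z.
  H_1: rank ker ∂_1 − rank ∂_2 = (27 − 8) − 17 = 2, and the invariant factors of ∂_2 are all 1, so H_1 ≅ Z^2.
  H_2: rank ker ∂_2 − rank ∂_3 = (18 − 17) − 0 = 1, and there is no ∂_3, so H_2 ≅ Z.

Hence the Betti numbers are b_0 = 1, b_1 = 2, b_2 = 1.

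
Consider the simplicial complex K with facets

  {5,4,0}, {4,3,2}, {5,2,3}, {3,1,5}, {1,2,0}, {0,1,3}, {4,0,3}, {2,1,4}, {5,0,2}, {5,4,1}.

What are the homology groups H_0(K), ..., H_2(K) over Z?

H_0 = Z,  H_1 = Z/2,  H_2 = 0.

Take the total order 0 < 1 < 2 < 3 < 4 < 5 on the vertex set. Then K (dimension 2) consists of the simplices:

  0-simplices (6): [0], [1], [2], [3], [4], [5]
  1-simplices (15): [0,1], [0,2], [0,3], [0,4], [0,5], [1,2], [1,3], [1,4], [1,5], [2,3], [2,4], [2,5], [3,4], [3,5], [4,5]
  2-simplices (10): [0,1,2], [0,1,3], [0,2,5], [0,3,4], [0,4,5], [1,2,4], [1,3,5], [1,4,5], [2,3,4], [2,3,5]

so the chain groups are C_0 ≅ Z^6, C_1 ≅ Z^15, C_2 ≅ Z^10.

The boundary map ∂_1: C_1 → C_0 maps an edge to its endpoints' difference, ∂[p,q] = q − p. For instance
  ∂[1,5] = [5] − [1].
As a 6×15 matrix over Z this has rank 5, with invariant factors (1,1,1,1,1).

∂_2: C_2 → C_1 sends each 2-simplex [p,q,r] to [q,r] − [p,r] + [p,q]. For instance
  ∂[1,3,5] = [3,5] − [1,5] + [1,3],
  ∂[0,4,5] = [4,5] − [0,5] + [0,4].
The 15×10 boundary matrix has rank 10 and Smith normal form diag(1,1,1,1,1,1,1,1,1,2).

Computing H_k = (kernel of ∂_k) / (image of ∂_{k+1}):

  H_0: rank C_0 − rank ∂_1 = 6 − 5 = 1, and the invariant factors of ∂_1 are all 1, so H_0 = Z.
  H_1: rank ker ∂_1 − rank ∂_2 = (15 − 5) − 10 = 0, and ∂_2 has invariant factor 2 > 1, so H_1 = Z/2.
  H_2: rank ker ∂_2 − rank ∂_3 = (10 − 10) − 0 = 0, and there is no ∂_3, so H_2 = 0.

As a check, the Euler characteristic is 6 − 15 + 10 = 1, which agrees with 1 − 0 + 0 = 1.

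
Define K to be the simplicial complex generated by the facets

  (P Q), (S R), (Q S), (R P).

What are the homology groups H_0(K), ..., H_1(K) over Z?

K has 4 vertices, 4 edges.
rank ∂_0 = 0, rank ∂_1 = 3 ⇒ b_0 = 4 − 0 − 3 = 1; all invariant factors of ∂_1 are 1 so no torsion. So H_0 ≅ Z.
rank ∂_1 = 3, rank ∂_2 = 0 ⇒ b_1 = 4 − 3 − 0 = 1. So H_1 ≅ Z.

H_0 = Z,  H_1 = Z.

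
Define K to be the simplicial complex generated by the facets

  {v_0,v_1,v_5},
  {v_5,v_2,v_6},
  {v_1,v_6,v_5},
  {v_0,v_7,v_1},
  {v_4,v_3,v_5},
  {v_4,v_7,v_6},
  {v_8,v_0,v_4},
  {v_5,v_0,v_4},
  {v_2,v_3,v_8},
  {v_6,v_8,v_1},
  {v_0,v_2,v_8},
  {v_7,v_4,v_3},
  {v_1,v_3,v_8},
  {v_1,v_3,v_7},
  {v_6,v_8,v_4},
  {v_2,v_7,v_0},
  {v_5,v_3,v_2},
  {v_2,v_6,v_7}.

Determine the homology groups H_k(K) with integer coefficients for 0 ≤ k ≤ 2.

H_0 = Z,  H_1 = Z^2,  H_2 = Z.

Fix the vertex order v_0 < v_1 < v_2 < v_3 < v_4 < v_5 < v_6 < v_7 < v_8 and write every simplex with vertices in increasing order. Then dim K = 2 and the simplices of K are:

  0-simplices (9): [v_0], [v_1], [v_2], [v_3], [v_4], [v_5], [v_6], [v_7], [v_8]
  1-simplices (27): (27 of them)
  2-simplices (18): (18 of them)

so the chain groups are C_0 ≅ Z^9, C_1 ≅ Z^27, C_2 ≅ Z^18.

The boundary map ∂_1: C_1 → C_0 maps an edge to its endpoints' difference, ∂[p,q] = q − p.
The 9×27 boundary matrix has rank 8 and Smith normal form diag(1,1,1,1,1,1,1,1).

The boundary map ∂_2: C_2 → C_1 acts by ∂[p,q,r] = [q,r] − [p,r] + [p,q]. For instance
  ∂[v_4,v_6,v_7] = [v_6,v_7] − [v_4,v_7] + [v_4,v_6],
  ∂[v_0,v_2,v_8] = [v_2,v_8] − [v_0,v_8] + [v_0,v_2].
The resulting 27×18 matrix has rank 17, and its Smith normal form has invariant factors (1,1,1,1,1,1,1,1,1,1,1,1,1,1,1,1,1).

Reading off H_k = ker ∂_k / im ∂_{k+1}:

  H_0: rank C_0 − rank ∂_1 = 9 − 8 = 1, and the invariant factors of ∂_1 are all 1, so H_0 ≅ Z.
  H_1: rank ker ∂_1 − rank ∂_2 = (27 − 8) − 17 = 2, and the invariant factors of ∂_2 are all 1, so H_1 ≅ Z^2.
  H_2: rank ker ∂_2 − rank ∂_3 = (18 − 17) − 0 = 1, and there is no ∂_3, so H_2 ≅ Z.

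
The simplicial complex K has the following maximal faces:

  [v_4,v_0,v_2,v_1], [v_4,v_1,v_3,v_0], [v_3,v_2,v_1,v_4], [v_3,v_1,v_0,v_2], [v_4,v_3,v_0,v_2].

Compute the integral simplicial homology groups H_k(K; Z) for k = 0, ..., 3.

H_0 = Z,  H_1 = 0,  H_2 = 0,  H_3 = Z.

Take the total order v_0 < v_1 < v_2 < v_3 < v_4 on the vertex set. Then K (dimension 3) consists of the simplices:

  0-simplices (5): [v_0], [v_1], [v_2], [v_3], [v_4]
  1-simplices (10): [v_0,v_1], [v_0,v_2], [v_0,v_3], [v_0,v_4], [v_1,v_2], [v_1,v_3], [v_1,v_4], [v_2,v_3], [v_2,v_4], [v_3,v_4]
  2-simplices (10): [v_0,v_1,v_2], [v_0,v_1,v_3], [v_0,v_1,v_4], [v_0,v_2,v_3], [v_0,v_2,v_4], [v_0,v_3,v_4], [v_1,v_2,v_3], [v_1,v_2,v_4], [v_1,v_3,v_4], [v_2,v_3,v_4]
  3-simplices (5): [v_0,v_1,v_2,v_3], [v_0,v_1,v_2,v_4], [v_0,v_1,v_3,v_4], [v_0,v_2,v_3,v_4], [v_1,v_2,v_3,v_4]

Hence C_0 ≅ Z^5, C_1 ≅ Z^10, C_2 ≅ Z^10, C_3 ≅ Z^5.

∂_1: C_1 → C_0 maps an edge to its endpoints' difference, ∂[p,q] = q − p. For instance
  ∂[v_2,v_4] = [v_4] − [v_2].
As a 5×10 matrix over Z this has rank 4, with invariant factors (1,1,1,1).

Boundary ∂_2: C_2 → C_1 acts by ∂[p,q,r] = [q,r] − [p,r] + [p,q]. For instance
  ∂[v_0,v_2,v_3] = [v_2,v_3] − [v_0,v_3] + [v_0,v_2],
  ∂[v_1,v_3,v_4] = [v_3,v_4] − [v_1,v_4] + [v_1,v_3].
The 10×10 boundary matrix has rank 6 and Smith normal form diag(1,1,1,1,1,1).

The boundary map ∂_3: C_3 → C_2 sends each 3-simplex σ to the alternating sum Σ_i (−1)^i (σ with its i-th vertex removed). For instance
  ∂[v_1,v_2,v_3,v_4] = [v_2,v_3,v_4] − [v_1,v_3,v_4] + [v_1,v_2,v_4] − [v_1,v_2,v_3],
  ∂[v_0,v_1,v_3,v_4] = [v_1,v_3,v_4] − [v_0,v_3,v_4] + [v_0,v_1,v_4] − [v_0,v_1,v_3].
The resulting 10×5 matrix has rank 4, and its Smith normal form has invariant factors (1,1,1,1).

From H_k ≅ ker(∂_k) / im(∂_{k+1}) we obtain:

  H_0: rank C_0 − rank ∂_1 = 5 − 4 = 1, and the invariant factors of ∂_1 are all 1, so H_0 = Z.
  H_1: rank ker ∂_1 − rank ∂_2 = (10 − 4) − 6 = 0, and the invariant factors of ∂_2 are all 1, so H_1 = 0.
  H_2: rank ker ∂_2 − rank ∂_3 = (10 − 6) − 4 = 0, and the invariant factors of ∂_3 are all 1, so H_2 = 0.
  H_3: rank ker ∂_3 − rank ∂_4 = (5 − 4) − 0 = 1, and there is no ∂_4, so H_3 = Z.

(K is a triangulation of the 3-sphere S^3.)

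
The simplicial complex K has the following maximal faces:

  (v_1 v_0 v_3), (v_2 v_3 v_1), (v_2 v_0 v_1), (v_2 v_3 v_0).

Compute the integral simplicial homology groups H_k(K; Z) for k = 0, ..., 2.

H_0 ≅ Z,  H_1 = 0,  H_2 ≅ Z.

Order the vertices as v_0 < v_1 < v_2 < v_3. Listing each simplex with vertices in this order, K has dimension 2 with simplices:

  0-simplices (4): [v_0], [v_1], [v_2], [v_3]
  1-simplices (6): [v_0,v_1], [v_0,v_2], [v_0,v_3], [v_1,v_2], [v_1,v_3], [v_2,v_3]
  2-simplices (4): [v_0,v_1,v_2], [v_0,v_1,v_3], [v_0,v_2,v_3], [v_1,v_2,v_3]

Hence C_0 ≅ Z^4, C_1 ≅ Z^6, C_2 ≅ Z^4.

Boundary ∂_1: C_1 → C_0 sends each edge [p,q] (with p < q) to q − p.
As a 4×6 matrix over Z this has rank 3, with invariant factors (1,1,1).

Boundary ∂_2: C_2 → C_1 maps a triangle to the signed sum of its edges. For instance
  ∂[v_1,v_2,v_3] = [v_2,v_3] − [v_1,v_3] + [v_1,v_2],
  ∂[v_0,v_1,v_2] = [v_1,v_2] − [v_0,v_2] + [v_0,v_1].
The 6×4 boundary matrix has rank 3 and Smith normal form diag(1,1,1).

Reading off H_k = ker ∂_k / im ∂_{k+1}:

  H_0: rank C_0 − rank ∂_1 = 4 − 3 = 1, and the invariant factors of ∂_1 are all 1, so H_0 = Z.
  H_1: rank ker ∂_1 − rank ∂_2 = (6 − 3) − 3 = 0, and the invariant factors of ∂_2 are all 1, so H_1 = 0.
  H_2: rank ker ∂_2 − rank ∂_3 = (4 − 3) − 0 = 1, and there is no ∂_3, so H_2 = Z.

(K is a triangulation of the 2-sphere S^2.)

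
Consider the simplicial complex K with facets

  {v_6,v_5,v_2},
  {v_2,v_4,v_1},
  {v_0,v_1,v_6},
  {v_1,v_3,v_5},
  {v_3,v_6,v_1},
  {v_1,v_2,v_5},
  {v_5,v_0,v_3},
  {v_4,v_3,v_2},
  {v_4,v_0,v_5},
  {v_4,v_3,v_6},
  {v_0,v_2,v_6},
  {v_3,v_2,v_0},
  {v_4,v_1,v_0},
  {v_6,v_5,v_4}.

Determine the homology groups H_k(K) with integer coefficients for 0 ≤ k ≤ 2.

H_0 ≅ Z,  H_1 ≅ Z^2,  H_2 ≅ Z.

Fix the vertex order v_0 < v_1 < v_2 < v_3 < v_4 < v_5 < v_6 and write every simplex with vertices in increasing order. Then dim K = 2 and the simplices of K are:

  0-simplices (7): [v_0], [v_1], [v_2], [v_3], [v_4], [v_5], [v_6]
  1-simplices (21): (21 of them)
  2-simplices (14): (14 of them)

so the chain groups are C_0 ≅ Z^7, C_1 ≅ Z^21, C_2 ≅ Z^14.

∂_1: C_1 → C_0 is given by ∂[p,q] = [q] − [p]. For instance
  ∂[v_1,v_6] = [v_6] − [v_1].
This gives a 7×21 integer matrix of rank 6; reducing to Smith normal form yields diagonal entries (1,1,1,1,1,1).

The boundary map ∂_2: C_2 → C_1 maps a triangle to the signed sum of its edges. For instance
  ∂[v_1,v_3,v_6] = [v_3,v_6] − [v_1,v_6] + [v_1,v_3],
  ∂[v_1,v_2,v_4] = [v_2,v_4] − [v_1,v_4] + [v_1,v_2].
The resulting 21×14 matrix has rank 13, and its Smith normal form has invariant factors (1,1,1,1,1,1,1,1,1,1,1,1,1).

Reading off H_k = ker ∂_k / im ∂_{k+1}:

  H_0: rank C_0 − rank ∂_1 = 7 − 6 = 1, and the invariant factors of ∂_1 are all 1, so H_0 ≅ Z.
  H_1: rank ker ∂_1 − rank ∂_2 = (21 − 6) − 13 = 2, and the invariant factors of ∂_2 are all 1, so H_1 ≅ Z^2.
  H_2: rank ker ∂_2 − rank ∂_3 = (14 − 13) − 0 = 1, and there is no ∂_3, so H_2 ≅ Z.

As a check, the Euler characteristic is 7 − 21 + 14 = 0, which agrees with 1 − 2 + 1 = 0.
(K is a triangulation of the torus T^2.)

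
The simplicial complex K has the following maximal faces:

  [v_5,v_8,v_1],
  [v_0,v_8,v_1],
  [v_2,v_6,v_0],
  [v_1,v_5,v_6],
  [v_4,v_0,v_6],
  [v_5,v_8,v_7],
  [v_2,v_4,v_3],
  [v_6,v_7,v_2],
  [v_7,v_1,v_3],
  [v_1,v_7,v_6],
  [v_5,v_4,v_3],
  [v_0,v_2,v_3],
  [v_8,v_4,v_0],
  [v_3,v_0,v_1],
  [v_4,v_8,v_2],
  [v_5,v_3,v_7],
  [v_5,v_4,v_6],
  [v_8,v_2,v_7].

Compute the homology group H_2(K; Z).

We work with the vertex ordering v_0 < v_1 < v_2 < v_3 < v_4 < v_5 < v_6 < v_7 < v_8. The simplices of K, each written with vertices in increasing order, are:

  0-simplices (9): [v_0], [v_1], [v_2], [v_3], [v_4], [v_5], [v_6], [v_7], [v_8]
  1-simplices (27): (27 of them)
  2-simplices (18): (18 of them)

so the chain groups are C_0 ≅ Z^9, C_1 ≅ Z^27, C_2 ≅ Z^18.

The boundary map ∂_1: C_1 → C_0 is given by ∂[p,q] = [q] − [p].
This gives a 9×27 integer matrix of rank 8; reducing to Smith normal form yields diagonal entries (1,1,1,1,1,1,1,1).

Boundary ∂_2: C_2 → C_1 maps a triangle to the signed sum of its edges. For instance
  ∂[v_5,v_7,v_8] = [v_7,v_8] − [v_5,v_8] + [v_5,v_7],
  ∂[v_2,v_6,v_7] = [v_6,v_7] − [v_2,v_7] + [v_2,v_6].
The 27×18 boundary matrix has rank 18 and Smith normal form diag(1,1,1,1,1,1,1,1,1,1,1,1,1,1,1,1,1,2).

Reading off H_k = ker ∂_k / im ∂_{k+1}:

  H_2: rank ker ∂_2 − rank ∂_3 = (18 − 18) − 0 = 0, and there is no ∂_3, so H_2 ≅ 0.

H_2 = 0.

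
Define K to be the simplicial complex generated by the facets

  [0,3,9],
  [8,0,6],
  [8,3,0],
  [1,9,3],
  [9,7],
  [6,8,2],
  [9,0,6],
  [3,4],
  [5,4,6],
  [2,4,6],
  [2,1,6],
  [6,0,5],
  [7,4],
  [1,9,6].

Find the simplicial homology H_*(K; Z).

We work with the vertex ordering 0 < 1 < 2 < 3 < 4 < 5 < 6 < 7 < 8 < 9. The simplices of K, each written with vertices in increasing order, are:

  0-simplices (10): [0], [1], [2], [3], [4], [5], [6], [7], [8], [9]
  1-simplices (22): [0,3], [0,5], [0,6], [0,8], [0,9], [1,2], [1,3], [1,6], [1,9], [2,4], [2,6], [2,8], [3,4], [3,8], [3,9], [4,5], [4,6], [4,7], [5,6], [6,8], [6,9], [7,9]
  2-simplices (11): [0,3,8], [0,3,9], [0,5,6], [0,6,8], [0,6,9], [1,2,6], [1,3,9], [1,6,9], [2,4,6], [2,6,8], [4,5,6]

so the chain groups are C_0 ≅ Z^10, C_1 ≅ Z^22, C_2 ≅ Z^11.

The boundary map ∂_1: C_1 → C_0 maps an edge to its endpoints' difference, ∂[p,q] = q − p. For instance
  ∂[2,4] = [4] − [2].
The 10×22 boundary matrix has rank 9 and Smith normal form diag(1,1,1,1,1,1,1,1,1).

The boundary map ∂_2: C_2 → C_1 maps a triangle to the signed sum of its edges. For instance
  ∂[0,6,8] = [6,8] − [0,8] + [0,6],
  ∂[1,6,9] = [6,9] − [1,9] + [1,6].
As a 22×11 matrix over Z this has rank 11, with invariant factors (1,1,1,1,1,1,1,1,1,1,1).

From H_k ≅ ker(∂_k) / im(∂_{k+1}) we obtain:

  H_0: rank C_0 − rank ∂_1 = 10 − 9 = 1, and the invariant factors of ∂_1 are all 1, so H_0 ≅ Z.
  H_1: rank ker ∂_1 − rank ∂_2 = (22 − 9) − 11 = 2, and the invariant factors of ∂_2 are all 1, so H_1 ≅ Z^2.
  H_2: rank ker ∂_2 − rank ∂_3 = (11 − 11) − 0 = 0, and there is no ∂_3, so H_2 ≅ 0.

As a check, the Euler characteristic is 10 − 22 + 11 = -1, which agrees with 1 − 2 + 0 = -1.

H_0 ≅ Z,  H_1 ≅ Z^2,  H_2 = 0.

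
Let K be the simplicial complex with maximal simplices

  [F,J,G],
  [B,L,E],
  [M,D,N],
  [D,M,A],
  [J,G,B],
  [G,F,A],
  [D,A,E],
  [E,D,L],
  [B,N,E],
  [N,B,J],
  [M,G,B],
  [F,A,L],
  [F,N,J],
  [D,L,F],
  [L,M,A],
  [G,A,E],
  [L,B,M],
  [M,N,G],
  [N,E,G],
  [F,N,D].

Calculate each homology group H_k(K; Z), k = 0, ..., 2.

H_0 ≅ Z,  H_1 ≅ Z ⊕ Z/2,  H_2 = 0.

We work with the vertex ordering A < B < D < E < F < G < J < L < M < N. The simplices of K, each written with vertices in increasing order, are:

  0-simplices (10): A, B, D, E, F, G, J, L, M, N
  1-simplices (30): AD, AE, AF, AG, AL, AM, BE, BG, BJ, BL, BM, BN, DE, DF, DL, DM, DN, EG, EL, EN, FG, FJ, FL, FN, GJ, GM, GN, JN, LM, MN
  2-simplices (20): ADE, ADM, AEG, AFG, AFL, ALM, BEL, BEN, BGJ, BGM, BJN, BLM, DEL, DFL, DFN, DMN, EGN, FGJ, FJN, GMN

Hence C_0 ≅ Z^10, C_1 ≅ Z^30, C_2 ≅ Z^20.

Boundary ∂_1: C_1 → C_0 maps an edge to its endpoints' difference, ∂[p,q] = q − p. For instance
  ∂AL = L − A.
This gives a 10×30 integer matrix of rank 9; reducing to Smith normal form yields diagonal entries (1,1,1,1,1,1,1,1,1).

∂_2: C_2 → C_1 acts by ∂[p,q,r] = [q,r] − [p,r] + [p,q]. For instance
  ∂DFL = FL − DL + DF,
  ∂DEL = EL − DL + DE.
The 30×20 boundary matrix has rank 20 and Smith normal form diag(1,1,1,1,1,1,1,1,1,1,1,1,1,1,1,1,1,1,1,2).

Now H_k = ker ∂_k / im ∂_{k+1}, so:

  H_0: rank C_0 − rank ∂_1 = 10 − 9 = 1, and the invariant factors of ∂_1 are all 1, so H_0 ≅ Z.
  H_1: rank ker ∂_1 − rank ∂_2 = (30 − 9) − 20 = 1, and ∂_2 has invariant factor 2 > 1, so H_1 ≅ Z ⊕ Z/2.
  H_2: rank ker ∂_2 − rank ∂_3 = (20 − 20) − 0 = 0, and there is no ∂_3, so H_2 ≅ 0.

As a check, the Euler characteristic is 10 − 30 + 20 = 0, which agrees with 1 − 1 + 0 = 0.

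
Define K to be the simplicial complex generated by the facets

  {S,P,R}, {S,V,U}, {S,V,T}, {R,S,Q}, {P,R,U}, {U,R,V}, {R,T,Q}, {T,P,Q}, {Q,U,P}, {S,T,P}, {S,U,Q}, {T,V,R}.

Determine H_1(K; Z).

H_1 ≅ Z/2.

We work with the vertex ordering P < Q < R < S < T < U < V. The simplices of K, each written with vertices in increasing order, are:

  0-simplices (7): P, Q, R, S, T, U, V
  1-simplices (18): PQ, PR, PS, PT, PU, QR, QS, QT, QU, RS, RT, RU, RV, ST, SU, SV, TV, UV
  2-simplices (12): PQT, PQU, PRS, PRU, PST, QRS, QRT, QSU, RTV, RUV, STV, SUV

Hence C_0 ≅ Z^7, C_1 ≅ Z^18, C_2 ≅ Z^12.

The boundary map ∂_1: C_1 → C_0 maps an edge to its endpoints' difference, ∂[p,q] = q − p. For instance
  ∂TV = V − T.
The resulting 7×18 matrix has rank 6, and its Smith normal form has invariant factors (1,1,1,1,1,1).

Boundary ∂_2: C_2 → C_1 maps a triangle to the signed sum of its edges. For instance
  ∂PST = ST − PT + PS,
  ∂SUV = UV − SV + SU.
The 18×12 boundary matrix has rank 12 and Smith normal form diag(1,1,1,1,1,1,1,1,1,1,1,2).

Reading off H_k = ker ∂_k / im ∂_{k+1}:

  H_1: rank ker ∂_1 − rank ∂_2 = (18 − 6) − 12 = 0, and ∂_2 has invariant factor 2 > 1, so H_1 = Z/2.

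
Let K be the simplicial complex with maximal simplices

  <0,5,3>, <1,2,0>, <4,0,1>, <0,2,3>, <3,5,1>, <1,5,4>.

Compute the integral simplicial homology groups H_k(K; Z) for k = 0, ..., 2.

We work with the vertex ordering 0 < 1 < 2 < 3 < 4 < 5. The simplices of K, each written with vertices in increasing order, are:

  0-simplices (6): [0], [1], [2], [3], [4], [5]
  1-simplices (12): [0,1], [0,2], [0,3], [0,4], [0,5], [1,2], [1,3], [1,4], [1,5], [2,3], [3,5], [4,5]
  2-simplices (6): [0,1,2], [0,1,4], [0,2,3], [0,3,5], [1,3,5], [1,4,5]

Hence C_0 ≅ Z^6, C_1 ≅ Z^12, C_2 ≅ Z^6.

Boundary ∂_1: C_1 → C_0 sends each edge [p,q] (with p < q) to q − p.
The 6×12 boundary matrix has rank 5 and Smith normal form diag(1,1,1,1,1).

∂_2: C_2 → C_1 acts by ∂[p,q,r] = [q,r] − [p,r] + [p,q]. For instance
  ∂[0,2,3] = [2,3] − [0,3] + [0,2],
  ∂[1,3,5] = [3,5] − [1,5] + [1,3].
This gives a 12×6 integer matrix of rank 6; reducing to Smith normal form yields diagonal entries (1,1,1,1,1,1).

Reading off H_k = ker ∂_k / im ∂_{k+1}:

  H_0: rank C_0 − rank ∂_1 = 6 − 5 = 1, and the invariant factors of ∂_1 are all 1, so H_0 ≅ Z.
  H_1: rank ker ∂_1 − rank ∂_2 = (12 − 5) − 6 = 1, and the invariant factors of ∂_2 are all 1, so H_1 ≅ Z.
  H_2: rank ker ∂_2 − rank ∂_3 = (6 − 6) − 0 = 0, and there is no ∂_3, so H_2 ≅ 0.

H_0 ≅ Z,  H_1 ≅ Z,  H_2 = 0.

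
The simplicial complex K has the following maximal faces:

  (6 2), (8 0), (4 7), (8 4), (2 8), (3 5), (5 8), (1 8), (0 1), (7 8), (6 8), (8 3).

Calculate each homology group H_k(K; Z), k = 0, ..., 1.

We work with the vertex ordering 0 < 1 < 2 < 3 < 4 < 5 < 6 < 7 < 8. The simplices of K, each written with vertices in increasing order, are:

  0-simplices (9): [0], [1], [2], [3], [4], [5], [6], [7], [8]
  1-simplices (12): [0,1], [0,8], [1,8], [2,6], [2,8], [3,5], [3,8], [4,7], [4,8], [5,8], [6,8], [7,8]

giving chain groups C_0 ≅ Z^9, C_1 ≅ Z^12.

The boundary map ∂_1: C_1 → C_0 maps an edge to its endpoints' difference, ∂[p,q] = q − p. For instance
  ∂[4,8] = [8] − [4].
As a 9×12 matrix over Z this has rank 8, with invariant factors (1,1,1,1,1,1,1,1).

Now H_k = ker ∂_k / im ∂_{k+1}, so:

  H_0: rank C_0 − rank ∂_1 = 9 − 8 = 1, and the invariant factors of ∂_1 are all 1, so H_0 ≅ Z.
  H_1: rank ker ∂_1 − rank ∂_2 = (12 − 8) − 0 = 4, and there is no ∂_2, so H_1 ≅ Z^4.

As a check, the Euler characteristic is 9 − 12 = -3, which agrees with 1 − 4 = -3.
(K is a triangulation of a wedge of 4 circles.)

H_0 = Z,  H_1 = Z^4.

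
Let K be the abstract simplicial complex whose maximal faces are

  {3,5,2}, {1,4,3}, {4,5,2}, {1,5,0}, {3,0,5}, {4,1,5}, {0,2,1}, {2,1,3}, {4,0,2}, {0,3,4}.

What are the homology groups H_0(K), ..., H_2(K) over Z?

H_0 = Z,  H_1 = Z/2,  H_2 = 0.

K has 6 vertices, 15 edges, 10 triangles.
rank ∂_0 = 0, rank ∂_1 = 5 ⇒ b_0 = 6 − 0 − 5 = 1; all invariant factors of ∂_1 are 1 so no torsion. So H_0 ≅ Z.
rank ∂_1 = 5, rank ∂_2 = 10 ⇒ b_1 = 15 − 5 − 10 = 0; ∂_2 has invariant factor(s) [2] giving torsion. So H_1 ≅ Z/2.
rank ∂_2 = 10, rank ∂_3 = 0 ⇒ b_2 = 10 − 10 − 0 = 0. So H_2 ≅ 0.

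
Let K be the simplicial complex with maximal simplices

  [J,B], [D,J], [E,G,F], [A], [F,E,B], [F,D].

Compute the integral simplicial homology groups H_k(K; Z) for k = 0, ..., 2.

Take the total order A < B < D < E < F < G < J on the vertex set. Then K (dimension 2) consists of the simplices:

  0-simplices (7): A, B, D, E, F, G, J
  1-simplices (8): BE, BF, BJ, DF, DJ, EF, EG, FG
  2-simplices (2): BEF, EFG

so the chain groups are C_0 ≅ Z^7, C_1 ≅ Z^8, C_2 ≅ Z^2.

The boundary map ∂_1: C_1 → C_0 sends each edge [p,q] (with p < q) to q − p.
As a 7×8 matrix over Z this has rank 5, with invariant factors (1,1,1,1,1).

The boundary map ∂_2: C_2 → C_1 acts by ∂[p,q,r] = [q,r] − [p,r] + [p,q]. For instance
  ∂BEF = EF − BF + BE,
  ∂EFG = FG − EG + EF.
As a 8×2 matrix over Z this has rank 2, with invariant factors (1,1).

Reading off H_k = ker ∂_k / im ∂_{k+1}:

  H_0: rank C_0 − rank ∂_1 = 7 − 5 = 2, and the invariant factors of ∂_1 are all 1, so H_0 ≅ Z^2.
  H_1: rank ker ∂_1 − rank ∂_2 = (8 − 5) − 2 = 1, and the invariant factors of ∂_2 are all 1, so H_1 ≅ Z.
  H_2: rank ker ∂_2 − rank ∂_3 = (2 − 2) − 0 = 0, and there is no ∂_3, so H_2 ≅ 0.

H_0 = Z^2,  H_1 = Z,  H_2 = 0.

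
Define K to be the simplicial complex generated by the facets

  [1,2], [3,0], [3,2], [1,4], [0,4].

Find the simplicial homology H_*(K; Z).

H_0 ≅ Z,  H_1 ≅ Z.

We work with the vertex ordering 0 < 1 < 2 < 3 < 4. The simplices of K, each written with vertices in increasing order, are:

  0-simplices (5): [0], [1], [2], [3], [4]
  1-simplices (5): [0,3], [0,4], [1,2], [1,4], [2,3]

Hence C_0 ≅ Z^5, C_1 ≅ Z^5.

∂_1: C_1 → C_0 sends each edge [p,q] (with p < q) to q − p.
As a 5×5 matrix over Z this has rank 4, with invariant factors (1,1,1,1).

Reading off H_k = ker ∂_k / im ∂_{k+1}:

  H_0: rank C_0 − rank ∂_1 = 5 − 4 = 1, and the invariant factors of ∂_1 are all 1, so H_0 = Z.
  H_1: rank ker ∂_1 − rank ∂_2 = (5 − 4) − 0 = 1, and there is no ∂_2, so H_1 = Z.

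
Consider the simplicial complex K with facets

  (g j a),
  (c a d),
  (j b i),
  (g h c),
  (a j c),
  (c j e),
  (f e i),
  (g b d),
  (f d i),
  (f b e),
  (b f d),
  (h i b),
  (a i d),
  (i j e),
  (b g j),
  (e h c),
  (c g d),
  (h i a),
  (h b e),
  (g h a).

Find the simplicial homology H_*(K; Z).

H_0 = Z,  H_1 = Z ⊕ Z/2Z,  H_2 = 0.

Take the total order a < b < c < d < e < f < g < h < i < j on the vertex set. Then K (dimension 2) consists of the simplices:

  0-simplices (10): a, b, c, d, e, f, g, h, i, j
  1-simplices (30): ac, ad, ag, ah, ai, aj, bd, be, bf, bg, bh, bi, bj, cd, ce, cg, ch, cj, df, dg, di, ef, eh, ei, ej, fi, gh, gj, hi, ij
  2-simplices (20): acd, acj, adi, agh, agj, ahi, bdf, bdg, bef, beh, bgj, bhi, bij, cdg, ceh, cej, cgh, dfi, efi, eij

Hence C_0 ≅ Z^10, C_1 ≅ Z^30, C_2 ≅ Z^20.

The boundary map ∂_1: C_1 → C_0 sends each edge [p,q] (with p < q) to q − p.
As a 10×30 matrix over Z this has rank 9, with invariant factors (1,1,1,1,1,1,1,1,1).

∂_2: C_2 → C_1 acts by ∂[p,q,r] = [q,r] − [p,r] + [p,q]. For instance
  ∂bdg = dg − bg + bd,
  ∂ahi = hi − ai + ah.
The resulting 30×20 matrix has rank 20, and its Smith normal form has invariant factors (1,1,1,1,1,1,1,1,1,1,1,1,1,1,1,1,1,1,1,2).

Now H_k = ker ∂_k / im ∂_{k+1}, so:

  H_0: rank C_0 − rank ∂_1 = 10 − 9 = 1, and the invariant factors of ∂_1 are all 1, so H_0 ≅ Z.
  H_1: rank ker ∂_1 − rank ∂_2 = (30 − 9) − 20 = 1, and ∂_2 has invariant factor 2 > 1, so H_1 ≅ Z ⊕ Z/2Z.
  H_2: rank ker ∂_2 − rank ∂_3 = (20 − 20) − 0 = 0, and there is no ∂_3, so H_2 ≅ 0.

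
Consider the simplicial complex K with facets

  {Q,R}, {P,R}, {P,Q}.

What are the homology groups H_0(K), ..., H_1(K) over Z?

Take the total order P < Q < R on the vertex set. Then K (dimension 1) consists of the simplices:

  0-simplices (3): P, Q, R
  1-simplices (3): PQ, PR, QR

giving chain groups C_0 ≅ Z^3, C_1 ≅ Z^3.

The boundary map ∂_1: C_1 → C_0 sends each edge [p,q] (with p < q) to q − p.
The 3×3 boundary matrix has rank 2 and Smith normal form diag(1,1).

Computing H_k = (kernel of ∂_k) / (image of ∂_{k+1}):

  H_0: rank C_0 − rank ∂_1 = 3 − 2 = 1, and the invariant factors of ∂_1 are all 1, so H_0 = Z.
  H_1: rank ker ∂_1 − rank ∂_2 = (3 − 2) − 0 = 1, and there is no ∂_2, so H_1 = Z.

(K is a triangulation of the circle S^1.)

H_0 ≅ Z,  H_1 ≅ Z.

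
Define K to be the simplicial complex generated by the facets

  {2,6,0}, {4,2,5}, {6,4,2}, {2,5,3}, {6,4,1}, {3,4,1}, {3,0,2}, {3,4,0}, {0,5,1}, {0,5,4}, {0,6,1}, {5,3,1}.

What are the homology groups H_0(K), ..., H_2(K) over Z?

H_0 = Z,  H_1 = Z_2,  H_2 = 0.

Fix the vertex order 0 < 1 < 2 < 3 < 4 < 5 < 6 and write every simplex with vertices in increasing order. Then dim K = 2 and the simplices of K are:

  0-simplices (7): [0], [1], [2], [3], [4], [5], [6]
  1-simplices (18): [0,1], [0,2], [0,3], [0,4], [0,5], [0,6], [1,3], [1,4], [1,5], [1,6], [2,3], [2,4], [2,5], [2,6], [3,4], [3,5], [4,5], [4,6]
  2-simplices (12): [0,1,5], [0,1,6], [0,2,3], [0,2,6], [0,3,4], [0,4,5], [1,3,4], [1,3,5], [1,4,6], [2,3,5], [2,4,5], [2,4,6]

so the chain groups are C_0 ≅ Z^7, C_1 ≅ Z^18, C_2 ≅ Z^12.

The boundary map ∂_1: C_1 → C_0 maps an edge to its endpoints' difference, ∂[p,q] = q − p.
This gives a 7×18 integer matrix of rank 6; reducing to Smith normal form yields diagonal entries (1,1,1,1,1,1).

∂_2: C_2 → C_1 maps a triangle to the signed sum of its edges. For instance
  ∂[1,3,4] = [3,4] − [1,4] + [1,3],
  ∂[0,4,5] = [4,5] − [0,5] + [0,4].
The 18×12 boundary matrix has rank 12 and Smith normal form diag(1,1,1,1,1,1,1,1,1,1,1,2).

Computing H_k = (kernel of ∂_k) / (image of ∂_{k+1}):

  H_0: rank C_0 − rank ∂_1 = 7 − 6 = 1, and the invariant factors of ∂_1 are all 1, so H_0 ≅ Z.
  H_1: rank ker ∂_1 − rank ∂_2 = (18 − 6) − 12 = 0, and ∂_2 has invariant factor 2 > 1, so H_1 ≅ Z_2.
  H_2: rank ker ∂_2 − rank ∂_3 = (12 − 12) − 0 = 0, and there is no ∂_3, so H_2 ≅ 0.

(K is a triangulation of the real projective plane RP^2.)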